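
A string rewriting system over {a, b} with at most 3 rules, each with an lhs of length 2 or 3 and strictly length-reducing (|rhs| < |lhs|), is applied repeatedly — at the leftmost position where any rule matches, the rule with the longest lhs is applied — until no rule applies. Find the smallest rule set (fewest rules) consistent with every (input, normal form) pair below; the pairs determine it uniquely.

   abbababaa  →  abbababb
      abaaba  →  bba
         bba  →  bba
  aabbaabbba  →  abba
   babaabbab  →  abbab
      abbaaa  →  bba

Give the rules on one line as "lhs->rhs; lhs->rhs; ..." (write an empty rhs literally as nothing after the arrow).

  | abbababaa => abbababb
  | abaaba => abbba => aaba => bba
  | bba
  | aabbaabbba => bbbaabbba => abaabbba => abbbbba => aabbba => bbbba => abba

aa->b; bbb->ab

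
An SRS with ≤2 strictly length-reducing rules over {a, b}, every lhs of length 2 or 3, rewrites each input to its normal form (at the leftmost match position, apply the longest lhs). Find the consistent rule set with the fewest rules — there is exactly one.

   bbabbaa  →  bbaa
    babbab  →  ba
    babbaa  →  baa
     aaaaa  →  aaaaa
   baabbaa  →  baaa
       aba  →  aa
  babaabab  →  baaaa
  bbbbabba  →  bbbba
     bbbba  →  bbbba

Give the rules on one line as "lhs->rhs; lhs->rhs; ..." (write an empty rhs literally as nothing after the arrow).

  | bbabbaa => bbaa
  | babbab => bab => ba
  | babbaa => baa
  | aaaaa

ab->a; abb->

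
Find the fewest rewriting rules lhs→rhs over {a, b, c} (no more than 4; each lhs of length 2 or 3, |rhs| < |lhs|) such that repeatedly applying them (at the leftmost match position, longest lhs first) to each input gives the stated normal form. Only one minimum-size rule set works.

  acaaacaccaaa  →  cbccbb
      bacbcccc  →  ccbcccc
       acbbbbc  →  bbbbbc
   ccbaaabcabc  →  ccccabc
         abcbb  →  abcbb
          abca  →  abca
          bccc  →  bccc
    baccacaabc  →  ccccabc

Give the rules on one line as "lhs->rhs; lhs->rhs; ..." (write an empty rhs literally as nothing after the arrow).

  | acaaacaccaaa => baaacaccaaa => caacaccaaa => cabaccaaa => cacccaaa => cbccaaa => cbccbb
  | bacbcccc => ccbcccc
  | acbbbbc => bbbbbc
  | ccbaaabcabc => cccaabcabc => ccccabc

aaa->bb; aab->; ac->b; ba->c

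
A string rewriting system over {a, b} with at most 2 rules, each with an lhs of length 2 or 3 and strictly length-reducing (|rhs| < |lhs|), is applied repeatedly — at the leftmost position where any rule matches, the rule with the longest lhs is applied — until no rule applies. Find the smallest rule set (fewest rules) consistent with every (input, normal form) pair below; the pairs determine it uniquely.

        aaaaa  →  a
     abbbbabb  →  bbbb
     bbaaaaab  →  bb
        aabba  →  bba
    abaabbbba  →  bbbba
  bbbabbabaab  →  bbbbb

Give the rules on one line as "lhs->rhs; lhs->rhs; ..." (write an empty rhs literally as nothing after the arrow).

aa->; ab->

  | aaaaa => aaa => a
  | abbbbabb => bbbabb => bbbb
  | bbaaaaab => bbaaab => bbab => bb
  | aabba => bba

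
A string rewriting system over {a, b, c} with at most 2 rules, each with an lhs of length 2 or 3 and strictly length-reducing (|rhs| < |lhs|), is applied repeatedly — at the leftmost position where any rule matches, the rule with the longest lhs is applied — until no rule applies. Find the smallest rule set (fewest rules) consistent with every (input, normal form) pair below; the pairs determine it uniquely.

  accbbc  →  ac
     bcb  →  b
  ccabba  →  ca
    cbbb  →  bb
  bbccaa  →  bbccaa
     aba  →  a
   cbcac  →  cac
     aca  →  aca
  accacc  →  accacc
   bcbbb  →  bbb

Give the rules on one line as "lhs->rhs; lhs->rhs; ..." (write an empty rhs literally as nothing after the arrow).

  | accbbc => acbc => ac
  | bcb => b
  | ccabba => ccba => ca
  | cbbb => bb

ab->; cb->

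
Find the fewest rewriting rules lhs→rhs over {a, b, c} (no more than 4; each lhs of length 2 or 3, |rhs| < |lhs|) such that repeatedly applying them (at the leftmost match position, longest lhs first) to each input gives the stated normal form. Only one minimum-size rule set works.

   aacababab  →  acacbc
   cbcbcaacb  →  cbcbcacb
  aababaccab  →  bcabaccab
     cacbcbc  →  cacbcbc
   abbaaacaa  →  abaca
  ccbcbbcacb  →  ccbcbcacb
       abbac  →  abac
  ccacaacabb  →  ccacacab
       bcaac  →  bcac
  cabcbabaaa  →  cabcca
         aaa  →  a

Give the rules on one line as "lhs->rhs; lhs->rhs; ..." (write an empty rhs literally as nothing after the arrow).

  | aacababab => acababab => acacaab => acacbc
  | cbcbcaacb => cbcbcacb
  | aababaccab => bcabaccab
  | cacbcbc

aa->a; aab->bc; bab->ca; bb->b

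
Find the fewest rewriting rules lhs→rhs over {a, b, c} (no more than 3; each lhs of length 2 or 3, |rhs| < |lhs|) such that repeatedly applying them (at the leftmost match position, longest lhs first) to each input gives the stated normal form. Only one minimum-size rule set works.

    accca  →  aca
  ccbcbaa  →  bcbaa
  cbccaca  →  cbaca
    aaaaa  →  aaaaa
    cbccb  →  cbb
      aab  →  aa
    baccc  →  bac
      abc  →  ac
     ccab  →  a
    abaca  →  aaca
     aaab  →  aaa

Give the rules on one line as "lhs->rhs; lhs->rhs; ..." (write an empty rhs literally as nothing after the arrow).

ab->a; cc->

  | accca => aca
  | ccbcbaa => bcbaa
  | cbccaca => cbaca
  | aaaaa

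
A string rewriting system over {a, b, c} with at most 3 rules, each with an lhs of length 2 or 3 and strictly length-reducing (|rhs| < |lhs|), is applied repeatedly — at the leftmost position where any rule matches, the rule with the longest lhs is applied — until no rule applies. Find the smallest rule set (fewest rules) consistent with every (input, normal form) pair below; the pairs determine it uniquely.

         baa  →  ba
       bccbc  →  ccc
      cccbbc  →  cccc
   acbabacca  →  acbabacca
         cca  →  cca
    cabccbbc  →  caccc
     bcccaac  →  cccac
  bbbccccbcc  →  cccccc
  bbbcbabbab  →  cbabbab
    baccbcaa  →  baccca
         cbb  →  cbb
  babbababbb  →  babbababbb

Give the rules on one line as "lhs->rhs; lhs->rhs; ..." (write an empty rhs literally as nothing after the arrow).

aa->a; bc->c

  | baa => ba
  | bccbc => ccbc => ccc
  | cccbbc => cccbc => cccc
  | acbabacca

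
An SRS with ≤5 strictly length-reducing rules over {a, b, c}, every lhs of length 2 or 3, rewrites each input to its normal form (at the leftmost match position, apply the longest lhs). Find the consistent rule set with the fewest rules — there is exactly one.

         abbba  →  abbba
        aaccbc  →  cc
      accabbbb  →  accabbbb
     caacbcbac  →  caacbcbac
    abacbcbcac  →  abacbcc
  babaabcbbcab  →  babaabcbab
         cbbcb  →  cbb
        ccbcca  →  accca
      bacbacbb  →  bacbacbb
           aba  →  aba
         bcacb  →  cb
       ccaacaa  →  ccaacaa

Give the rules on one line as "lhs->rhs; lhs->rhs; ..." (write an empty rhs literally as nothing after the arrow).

  | abbba
  | aaccbc => aaacc => cc
  | accabbbb
  | caacbcbac

aaa->; bbc->b; bca->; ccb->ac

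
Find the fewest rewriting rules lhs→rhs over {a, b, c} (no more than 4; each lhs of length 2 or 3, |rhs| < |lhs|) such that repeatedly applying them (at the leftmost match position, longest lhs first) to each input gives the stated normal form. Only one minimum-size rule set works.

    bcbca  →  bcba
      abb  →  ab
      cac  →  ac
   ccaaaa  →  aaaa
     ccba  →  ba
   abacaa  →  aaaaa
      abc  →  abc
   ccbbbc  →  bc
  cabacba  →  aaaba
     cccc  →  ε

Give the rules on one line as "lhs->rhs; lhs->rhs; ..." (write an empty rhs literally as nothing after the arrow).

bac->aa; bb->b; ca->a; cc->

  | bcbca => bcba
  | abb => ab
  | cac => ac
  | ccaaaa => aaaa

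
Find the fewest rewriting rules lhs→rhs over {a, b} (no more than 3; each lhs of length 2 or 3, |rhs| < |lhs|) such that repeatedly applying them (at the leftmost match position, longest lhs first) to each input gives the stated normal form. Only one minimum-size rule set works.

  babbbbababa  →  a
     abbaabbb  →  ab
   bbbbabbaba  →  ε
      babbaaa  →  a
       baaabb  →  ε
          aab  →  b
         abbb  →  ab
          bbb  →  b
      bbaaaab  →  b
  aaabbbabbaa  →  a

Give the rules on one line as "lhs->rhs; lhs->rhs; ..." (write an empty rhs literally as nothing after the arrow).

aa->; ba->; bb->

  | babbbbababa => bbbbababa => bbababa => ababa => aba => a
  | abbaabbb => aaabbb => abbb => ab
  | bbbbabbaba => bbabbaba => abbaba => aaba => ba => ε
  | babbaaa => bbaaa => aaa => a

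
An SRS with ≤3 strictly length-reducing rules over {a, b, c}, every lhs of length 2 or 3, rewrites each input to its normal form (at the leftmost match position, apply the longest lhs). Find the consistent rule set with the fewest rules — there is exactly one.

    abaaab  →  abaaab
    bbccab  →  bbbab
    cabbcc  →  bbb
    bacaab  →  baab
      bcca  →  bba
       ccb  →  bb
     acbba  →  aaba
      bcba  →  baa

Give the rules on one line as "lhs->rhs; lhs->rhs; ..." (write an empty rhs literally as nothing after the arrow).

  | abaaab
  | bbccab => bbbab
  | cabbcc => bbcc => bbb
  | bacaab => baab

ca->; cb->a; cc->b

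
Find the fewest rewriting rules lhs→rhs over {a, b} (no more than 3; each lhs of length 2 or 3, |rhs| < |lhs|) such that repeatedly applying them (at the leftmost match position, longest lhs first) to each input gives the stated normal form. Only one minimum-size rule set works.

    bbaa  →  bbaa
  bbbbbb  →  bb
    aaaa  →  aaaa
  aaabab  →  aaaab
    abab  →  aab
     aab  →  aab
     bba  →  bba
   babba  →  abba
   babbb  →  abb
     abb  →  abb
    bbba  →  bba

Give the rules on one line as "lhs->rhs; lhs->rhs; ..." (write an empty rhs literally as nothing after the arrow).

  | bbaa
  | bbbbbb => bbbbb => bbbb => bbb => bb
  | aaaa
  | aaabab => aaaab

bab->ab; bbb->bb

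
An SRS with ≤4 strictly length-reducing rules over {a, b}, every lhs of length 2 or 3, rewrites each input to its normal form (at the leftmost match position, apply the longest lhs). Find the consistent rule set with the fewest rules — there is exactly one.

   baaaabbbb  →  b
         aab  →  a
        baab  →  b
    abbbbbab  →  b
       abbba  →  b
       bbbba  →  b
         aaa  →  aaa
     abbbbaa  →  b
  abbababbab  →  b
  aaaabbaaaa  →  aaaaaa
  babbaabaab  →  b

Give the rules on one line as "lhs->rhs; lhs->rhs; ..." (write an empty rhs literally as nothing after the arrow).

  | baaaabbbb => baaabbbb => baabbbb => babbbb => bbbbb => bbbb => bbb => bb => b
  | aab => a
  | baab => bab => bb => b
  | abbbbbab => bbbbab => bbbab => bbab => bab => bb => b

ab->; ba->b; bb->b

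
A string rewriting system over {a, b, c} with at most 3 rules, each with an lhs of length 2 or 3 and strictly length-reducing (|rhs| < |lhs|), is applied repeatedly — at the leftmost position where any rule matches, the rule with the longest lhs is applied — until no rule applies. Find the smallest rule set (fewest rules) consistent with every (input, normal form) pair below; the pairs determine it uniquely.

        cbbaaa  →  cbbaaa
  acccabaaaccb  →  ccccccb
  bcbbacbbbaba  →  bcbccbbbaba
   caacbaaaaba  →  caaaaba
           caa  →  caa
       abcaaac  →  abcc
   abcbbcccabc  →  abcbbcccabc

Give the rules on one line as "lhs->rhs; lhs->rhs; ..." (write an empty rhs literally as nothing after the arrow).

ac->c; bac->cc; cba->a

  | cbbaaa
  | acccabaaaccb => cccabaaaccb => cccabaaccb => cccabaccb => cccacccb => ccccccb
  | bcbbacbbbaba => bcbccbbbaba
  | caacbaaaaba => cacbaaaaba => ccbaaaaba => caaaaba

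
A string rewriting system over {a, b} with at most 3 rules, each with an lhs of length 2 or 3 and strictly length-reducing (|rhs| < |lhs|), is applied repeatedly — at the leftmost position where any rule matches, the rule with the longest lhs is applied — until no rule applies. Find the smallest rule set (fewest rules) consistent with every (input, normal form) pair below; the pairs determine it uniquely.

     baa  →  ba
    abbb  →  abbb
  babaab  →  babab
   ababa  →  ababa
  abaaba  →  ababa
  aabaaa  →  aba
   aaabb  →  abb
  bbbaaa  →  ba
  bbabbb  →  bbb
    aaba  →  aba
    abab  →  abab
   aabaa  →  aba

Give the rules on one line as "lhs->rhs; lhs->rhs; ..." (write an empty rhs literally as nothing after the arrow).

aa->a; bba->

  | baa => ba
  | abbb
  | babaab => babab
  | ababa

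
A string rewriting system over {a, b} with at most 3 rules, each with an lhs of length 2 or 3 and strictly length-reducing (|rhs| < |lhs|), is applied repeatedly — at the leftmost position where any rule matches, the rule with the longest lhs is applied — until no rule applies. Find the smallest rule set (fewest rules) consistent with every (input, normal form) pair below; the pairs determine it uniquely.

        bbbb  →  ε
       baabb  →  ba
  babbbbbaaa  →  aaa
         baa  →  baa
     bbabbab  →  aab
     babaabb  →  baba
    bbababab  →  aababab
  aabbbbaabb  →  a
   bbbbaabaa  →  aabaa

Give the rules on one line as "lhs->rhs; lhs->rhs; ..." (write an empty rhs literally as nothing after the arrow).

  | bbbb => abb => ε
  | baabb => ba
  | babbbbbaaa => bbbbaaa => abbaaa => aaa
  | baa

abb->; bb->a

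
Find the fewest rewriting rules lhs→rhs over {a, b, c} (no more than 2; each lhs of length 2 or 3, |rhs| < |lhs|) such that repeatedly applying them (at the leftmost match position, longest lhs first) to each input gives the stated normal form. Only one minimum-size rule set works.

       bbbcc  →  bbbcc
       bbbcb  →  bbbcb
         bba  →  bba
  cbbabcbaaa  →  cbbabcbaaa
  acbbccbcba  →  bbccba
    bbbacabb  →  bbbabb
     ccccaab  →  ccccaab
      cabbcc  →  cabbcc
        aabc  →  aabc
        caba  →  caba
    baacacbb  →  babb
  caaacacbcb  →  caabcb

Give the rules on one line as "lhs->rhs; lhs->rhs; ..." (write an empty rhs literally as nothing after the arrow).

  | bbbcc
  | bbbcb
  | bba
  | cbbabcbaaa

ac->; cbc->c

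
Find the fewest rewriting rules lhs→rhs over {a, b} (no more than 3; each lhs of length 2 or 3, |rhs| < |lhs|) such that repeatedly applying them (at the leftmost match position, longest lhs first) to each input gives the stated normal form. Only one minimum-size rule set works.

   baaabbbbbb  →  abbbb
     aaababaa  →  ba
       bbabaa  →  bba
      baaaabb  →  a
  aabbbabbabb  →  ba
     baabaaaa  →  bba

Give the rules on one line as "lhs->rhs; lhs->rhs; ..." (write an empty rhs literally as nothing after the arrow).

aa->a; aaa->ba; bab->aa

  | baaabbbbbb => bbabbbbbb => baabbbbb => babbbbb => aabbbb => abbbb
  | aaababaa => bababaa => aaabaa => babaa => aaaa => baa => ba
  | bbabaa => baaaa => bbaa => bba
  | baaaabb => bbaabb => bbabb => baab => bab => aa => a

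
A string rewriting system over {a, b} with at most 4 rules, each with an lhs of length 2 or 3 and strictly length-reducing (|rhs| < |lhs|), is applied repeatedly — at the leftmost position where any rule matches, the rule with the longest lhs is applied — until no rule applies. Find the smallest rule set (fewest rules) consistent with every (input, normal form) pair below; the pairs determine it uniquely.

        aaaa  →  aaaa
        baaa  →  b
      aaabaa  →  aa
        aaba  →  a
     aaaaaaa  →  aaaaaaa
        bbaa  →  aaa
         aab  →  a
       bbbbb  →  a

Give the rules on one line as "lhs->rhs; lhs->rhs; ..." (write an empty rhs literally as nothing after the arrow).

ab->; aba->ab; ba->b; bb->a

  | aaaa
  | baaa => baa => ba => b
  | aaabaa => aaaba => aaab => aa
  | aaba => aab => a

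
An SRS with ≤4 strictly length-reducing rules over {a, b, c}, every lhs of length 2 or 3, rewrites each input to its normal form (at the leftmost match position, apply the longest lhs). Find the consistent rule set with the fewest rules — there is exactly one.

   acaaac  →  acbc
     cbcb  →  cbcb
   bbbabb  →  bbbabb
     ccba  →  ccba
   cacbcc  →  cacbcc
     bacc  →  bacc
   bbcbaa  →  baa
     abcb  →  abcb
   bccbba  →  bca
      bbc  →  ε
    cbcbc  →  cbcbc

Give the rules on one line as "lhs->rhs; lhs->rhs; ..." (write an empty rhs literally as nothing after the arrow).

  | acaaac => acbc
  | cbcb
  | bbbabb
  | ccba

aaa->b; bbc->; cbb->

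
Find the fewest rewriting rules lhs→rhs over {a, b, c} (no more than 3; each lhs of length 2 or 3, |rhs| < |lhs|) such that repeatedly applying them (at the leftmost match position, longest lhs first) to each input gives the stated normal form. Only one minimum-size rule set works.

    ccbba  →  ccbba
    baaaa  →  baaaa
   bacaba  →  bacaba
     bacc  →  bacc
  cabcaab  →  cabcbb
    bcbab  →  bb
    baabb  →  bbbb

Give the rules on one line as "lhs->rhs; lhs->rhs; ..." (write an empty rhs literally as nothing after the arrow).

aab->bb; cba->

  | ccbba
  | baaaa
  | bacaba
  | bacc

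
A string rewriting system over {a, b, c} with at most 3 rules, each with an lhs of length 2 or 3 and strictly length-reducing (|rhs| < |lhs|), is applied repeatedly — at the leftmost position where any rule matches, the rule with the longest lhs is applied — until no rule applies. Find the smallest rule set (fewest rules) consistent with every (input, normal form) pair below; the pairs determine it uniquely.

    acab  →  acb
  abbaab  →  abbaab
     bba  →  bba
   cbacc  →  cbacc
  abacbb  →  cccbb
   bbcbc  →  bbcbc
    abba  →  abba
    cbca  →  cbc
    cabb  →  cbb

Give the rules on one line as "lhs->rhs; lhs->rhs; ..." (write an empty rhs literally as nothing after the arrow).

  | acab => acb
  | abbaab
  | bba
  | cbacc

aba->cc; ca->c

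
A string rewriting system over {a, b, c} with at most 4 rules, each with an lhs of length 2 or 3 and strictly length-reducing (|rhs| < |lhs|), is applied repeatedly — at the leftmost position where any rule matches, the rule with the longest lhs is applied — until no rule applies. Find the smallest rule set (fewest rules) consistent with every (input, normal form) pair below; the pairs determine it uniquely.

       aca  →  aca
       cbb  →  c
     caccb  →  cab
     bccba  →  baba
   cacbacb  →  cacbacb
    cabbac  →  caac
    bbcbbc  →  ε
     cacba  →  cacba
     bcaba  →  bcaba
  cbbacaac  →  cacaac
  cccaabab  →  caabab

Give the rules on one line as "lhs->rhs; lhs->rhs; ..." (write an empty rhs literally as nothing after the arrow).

bb->; bcc->ba; cc->

  | aca
  | cbb => c
  | caccb => cab
  | bccba => baba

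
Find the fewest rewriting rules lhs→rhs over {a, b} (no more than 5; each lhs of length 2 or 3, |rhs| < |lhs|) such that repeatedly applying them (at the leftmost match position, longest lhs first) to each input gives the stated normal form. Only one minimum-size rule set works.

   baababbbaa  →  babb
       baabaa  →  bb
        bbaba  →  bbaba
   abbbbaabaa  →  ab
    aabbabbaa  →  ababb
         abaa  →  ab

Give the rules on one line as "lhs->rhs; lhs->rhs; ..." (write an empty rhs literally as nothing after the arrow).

aa->; aaa->b; aab->a; bbb->b

  | baababbbaa => baabbbaa => babbaa => babb
  | baabaa => baaa => bb
  | bbaba
  | abbbbaabaa => abbaabaa => abbaaa => abbb => ab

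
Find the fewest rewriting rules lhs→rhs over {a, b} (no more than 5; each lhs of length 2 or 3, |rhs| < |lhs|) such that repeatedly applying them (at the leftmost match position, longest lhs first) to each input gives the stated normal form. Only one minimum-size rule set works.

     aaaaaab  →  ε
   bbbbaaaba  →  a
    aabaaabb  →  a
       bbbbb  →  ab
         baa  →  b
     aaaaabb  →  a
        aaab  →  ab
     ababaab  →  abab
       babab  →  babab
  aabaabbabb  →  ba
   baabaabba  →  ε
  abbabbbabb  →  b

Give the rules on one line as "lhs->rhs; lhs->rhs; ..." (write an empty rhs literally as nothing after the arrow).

aa->; aab->; abb->a; bb->a

  | aaaaaab => aaaab => aab => ε
  | bbbbaaaba => abbaaaba => aaaaba => aaba => a
  | aabaaabb => aaabb => abb => a
  | bbbbb => abbb => ab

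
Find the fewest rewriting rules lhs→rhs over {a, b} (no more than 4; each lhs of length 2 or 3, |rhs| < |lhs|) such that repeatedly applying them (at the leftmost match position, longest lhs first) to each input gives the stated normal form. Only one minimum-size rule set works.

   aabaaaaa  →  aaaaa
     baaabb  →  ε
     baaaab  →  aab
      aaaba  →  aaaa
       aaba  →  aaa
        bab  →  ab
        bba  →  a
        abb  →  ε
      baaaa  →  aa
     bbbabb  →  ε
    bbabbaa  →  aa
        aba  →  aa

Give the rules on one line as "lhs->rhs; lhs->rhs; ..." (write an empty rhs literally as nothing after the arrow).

abb->; ba->a; baa->

  | aabaaaaa => aaaaa
  | baaabb => abb => ε
  | baaaab => aab
  | aaaba => aaaa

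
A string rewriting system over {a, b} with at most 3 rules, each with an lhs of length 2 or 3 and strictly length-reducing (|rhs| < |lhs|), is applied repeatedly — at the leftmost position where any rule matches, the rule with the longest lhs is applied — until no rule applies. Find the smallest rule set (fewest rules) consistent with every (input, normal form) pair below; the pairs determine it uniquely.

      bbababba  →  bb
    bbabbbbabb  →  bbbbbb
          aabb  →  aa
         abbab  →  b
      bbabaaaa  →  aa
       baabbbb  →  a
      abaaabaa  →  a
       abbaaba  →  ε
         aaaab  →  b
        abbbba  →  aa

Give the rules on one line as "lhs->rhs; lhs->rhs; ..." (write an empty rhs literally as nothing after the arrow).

  | bbababba => bbabba => bbba => bb
  | bbabbbbabb => bbbbbabb => bbbbbb
  | aabb => aa
  | abbab => aab => ab => b

ab->b; abb->a; ba->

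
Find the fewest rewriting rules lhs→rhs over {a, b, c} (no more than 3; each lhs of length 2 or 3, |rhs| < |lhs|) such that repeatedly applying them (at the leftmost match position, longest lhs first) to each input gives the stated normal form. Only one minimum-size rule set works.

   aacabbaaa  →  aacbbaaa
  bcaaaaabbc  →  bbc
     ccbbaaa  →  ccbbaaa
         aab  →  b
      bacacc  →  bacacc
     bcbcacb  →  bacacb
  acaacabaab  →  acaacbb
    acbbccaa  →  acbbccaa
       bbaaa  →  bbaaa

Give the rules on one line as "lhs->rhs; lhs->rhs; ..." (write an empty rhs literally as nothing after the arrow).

ab->b; bcb->ba

  | aacabbaaa => aacbbaaa
  | bcaaaaabbc => bcaaaabbc => bcaaabbc => bcaabbc => bcabbc => bcbbc => babc => bbc
  | ccbbaaa
  | aab => ab => b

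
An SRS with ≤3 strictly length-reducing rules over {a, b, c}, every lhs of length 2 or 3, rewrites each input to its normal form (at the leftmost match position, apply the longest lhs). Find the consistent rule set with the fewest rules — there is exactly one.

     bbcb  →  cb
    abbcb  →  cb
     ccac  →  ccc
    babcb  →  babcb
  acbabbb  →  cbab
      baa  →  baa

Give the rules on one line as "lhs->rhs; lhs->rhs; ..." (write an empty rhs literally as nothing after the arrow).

  | bbcb => cb
  | abbcb => acb => cb
  | ccac => ccc
  | babcb

ac->c; bb->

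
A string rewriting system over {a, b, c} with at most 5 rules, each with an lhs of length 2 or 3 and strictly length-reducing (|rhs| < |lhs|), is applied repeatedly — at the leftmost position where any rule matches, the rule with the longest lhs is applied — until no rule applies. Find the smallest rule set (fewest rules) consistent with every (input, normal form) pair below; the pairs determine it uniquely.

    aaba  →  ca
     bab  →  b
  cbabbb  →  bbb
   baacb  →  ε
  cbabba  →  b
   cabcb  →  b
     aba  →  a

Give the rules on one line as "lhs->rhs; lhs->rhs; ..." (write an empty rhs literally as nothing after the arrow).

aab->c; ab->; ba->; cb->b

  | aaba => ca
  | bab => b
  | cbabbb => babbb => bbb
  | baacb => acb => ab => ε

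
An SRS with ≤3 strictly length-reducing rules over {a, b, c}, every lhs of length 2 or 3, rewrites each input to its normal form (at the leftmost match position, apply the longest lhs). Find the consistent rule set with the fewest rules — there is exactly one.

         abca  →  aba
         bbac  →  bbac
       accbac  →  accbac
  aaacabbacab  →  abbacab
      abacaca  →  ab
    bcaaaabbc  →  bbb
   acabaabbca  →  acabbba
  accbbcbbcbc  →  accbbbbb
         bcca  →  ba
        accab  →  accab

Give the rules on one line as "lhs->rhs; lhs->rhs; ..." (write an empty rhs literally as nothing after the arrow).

  | abca => aba
  | bbac
  | accbac
  | aaacabbacab => cacabbacab => abbacab

aa->c; bc->b; cac->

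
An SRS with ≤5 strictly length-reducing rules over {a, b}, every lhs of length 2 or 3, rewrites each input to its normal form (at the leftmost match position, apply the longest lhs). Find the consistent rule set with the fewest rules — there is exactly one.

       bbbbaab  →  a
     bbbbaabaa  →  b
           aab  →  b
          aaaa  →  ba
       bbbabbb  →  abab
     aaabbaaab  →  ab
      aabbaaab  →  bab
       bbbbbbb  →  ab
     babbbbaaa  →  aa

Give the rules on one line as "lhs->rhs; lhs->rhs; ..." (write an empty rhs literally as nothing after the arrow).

aaa->b; aab->b; abb->a; bb->a

  | bbbbaab => abbaab => aaab => bb => a
  | bbbbaabaa => abbaabaa => aaabaa => bbaa => aaa => b
  | aab => b
  | aaaa => ba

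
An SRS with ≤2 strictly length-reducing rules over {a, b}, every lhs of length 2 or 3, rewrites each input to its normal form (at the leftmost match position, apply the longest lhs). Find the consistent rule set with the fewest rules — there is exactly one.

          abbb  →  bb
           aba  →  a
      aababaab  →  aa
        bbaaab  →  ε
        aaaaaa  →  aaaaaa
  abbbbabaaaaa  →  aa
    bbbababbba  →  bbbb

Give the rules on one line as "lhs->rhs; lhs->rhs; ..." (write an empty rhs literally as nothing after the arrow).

ab->; ba->

  | abbb => bb
  | aba => a
  | aababaab => aabaab => aaab => aa
  | bbaaab => baab => ab => ε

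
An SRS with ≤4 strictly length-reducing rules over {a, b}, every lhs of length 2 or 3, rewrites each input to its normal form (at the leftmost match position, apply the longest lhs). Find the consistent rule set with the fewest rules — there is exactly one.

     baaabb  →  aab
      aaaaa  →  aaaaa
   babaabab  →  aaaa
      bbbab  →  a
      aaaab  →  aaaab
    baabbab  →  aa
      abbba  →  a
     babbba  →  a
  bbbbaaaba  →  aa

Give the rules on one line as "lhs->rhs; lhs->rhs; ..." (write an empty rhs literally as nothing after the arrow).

  | baaabb => aabb => aab
  | aaaaa
  | babaabab => aaabab => aaaa
  | bbbab => bbab => bab => a

ba->; bab->a; bb->b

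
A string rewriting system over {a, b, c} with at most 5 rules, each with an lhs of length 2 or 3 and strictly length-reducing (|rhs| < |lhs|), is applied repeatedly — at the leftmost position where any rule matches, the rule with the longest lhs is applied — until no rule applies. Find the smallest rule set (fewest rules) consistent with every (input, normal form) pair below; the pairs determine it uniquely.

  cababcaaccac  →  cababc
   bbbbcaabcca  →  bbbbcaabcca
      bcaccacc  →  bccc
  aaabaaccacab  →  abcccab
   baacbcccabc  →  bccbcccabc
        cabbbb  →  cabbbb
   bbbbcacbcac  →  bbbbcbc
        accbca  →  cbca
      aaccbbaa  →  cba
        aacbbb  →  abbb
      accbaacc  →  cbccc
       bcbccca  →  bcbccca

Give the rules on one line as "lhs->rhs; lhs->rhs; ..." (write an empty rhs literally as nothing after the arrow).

aaa->a; ac->; baa->bc; bba->cb

  | cababcaaccac => cababcacac => cababcac => cababc
  | bbbbcaabcca
  | bcaccacc => bccacc => bccc
  | aaabaaccacab => abaaccacab => abcccacab => abcccab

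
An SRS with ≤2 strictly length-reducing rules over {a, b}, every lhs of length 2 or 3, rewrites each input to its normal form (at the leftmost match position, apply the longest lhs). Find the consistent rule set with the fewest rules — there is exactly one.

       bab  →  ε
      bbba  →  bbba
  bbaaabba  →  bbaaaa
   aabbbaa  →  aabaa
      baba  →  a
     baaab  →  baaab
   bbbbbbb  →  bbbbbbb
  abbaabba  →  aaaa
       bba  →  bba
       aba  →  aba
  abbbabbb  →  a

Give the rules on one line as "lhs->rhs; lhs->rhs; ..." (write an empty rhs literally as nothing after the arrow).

abb->a; bab->

  | bab => ε
  | bbba
  | bbaaabba => bbaaaa
  | aabbbaa => aabaa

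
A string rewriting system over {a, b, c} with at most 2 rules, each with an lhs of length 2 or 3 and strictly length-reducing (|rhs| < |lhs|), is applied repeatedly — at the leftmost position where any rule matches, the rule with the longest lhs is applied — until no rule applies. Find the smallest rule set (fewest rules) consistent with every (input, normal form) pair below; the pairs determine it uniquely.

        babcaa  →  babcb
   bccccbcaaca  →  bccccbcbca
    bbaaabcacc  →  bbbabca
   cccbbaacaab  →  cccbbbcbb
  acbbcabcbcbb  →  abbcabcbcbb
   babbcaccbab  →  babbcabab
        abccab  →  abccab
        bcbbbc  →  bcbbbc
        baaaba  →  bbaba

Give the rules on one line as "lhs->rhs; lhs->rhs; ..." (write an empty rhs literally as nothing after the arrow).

aa->b; ac->a

  | babcaa => babcb
  | bccccbcaaca => bccccbcbca
  | bbaaabcacc => bbbabcacc => bbbabcac => bbbabca
  | cccbbaacaab => cccbbbcaab => cccbbbcbb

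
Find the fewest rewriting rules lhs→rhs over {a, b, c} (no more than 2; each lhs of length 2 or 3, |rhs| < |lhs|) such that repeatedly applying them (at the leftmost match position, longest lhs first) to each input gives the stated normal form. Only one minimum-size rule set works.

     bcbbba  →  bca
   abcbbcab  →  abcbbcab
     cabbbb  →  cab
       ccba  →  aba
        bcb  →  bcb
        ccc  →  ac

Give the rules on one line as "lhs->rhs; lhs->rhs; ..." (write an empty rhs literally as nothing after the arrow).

  | bcbbba => bca
  | abcbbcab
  | cabbbb => cab
  | ccba => aba

bbb->; cc->a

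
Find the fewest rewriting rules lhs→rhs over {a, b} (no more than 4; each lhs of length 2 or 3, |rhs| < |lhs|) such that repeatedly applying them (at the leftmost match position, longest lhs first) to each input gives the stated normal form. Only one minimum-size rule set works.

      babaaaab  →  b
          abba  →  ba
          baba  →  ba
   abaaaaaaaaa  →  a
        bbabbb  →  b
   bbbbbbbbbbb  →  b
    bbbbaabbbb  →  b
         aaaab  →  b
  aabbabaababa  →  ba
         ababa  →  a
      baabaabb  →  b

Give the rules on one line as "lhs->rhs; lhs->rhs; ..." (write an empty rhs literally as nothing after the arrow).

  | babaaaab => baaaab => baab => bb => b
  | abba => ba
  | baba => ba
  | abaaaaaaaaa => aaaaaaaaa => aaaaaaa => aaaaa => aaa => a

aa->; ab->; bb->b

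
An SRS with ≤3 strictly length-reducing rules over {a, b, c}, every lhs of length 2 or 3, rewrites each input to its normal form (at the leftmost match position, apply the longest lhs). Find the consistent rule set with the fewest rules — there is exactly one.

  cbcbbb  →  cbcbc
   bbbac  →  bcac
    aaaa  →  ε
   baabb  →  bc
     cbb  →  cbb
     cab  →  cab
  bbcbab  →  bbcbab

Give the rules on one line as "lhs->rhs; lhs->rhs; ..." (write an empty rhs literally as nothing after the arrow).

aa->; bbb->bc

  | cbcbbb => cbcbc
  | bbbac => bcac
  | aaaa => aa => ε
  | baabb => bbb => bc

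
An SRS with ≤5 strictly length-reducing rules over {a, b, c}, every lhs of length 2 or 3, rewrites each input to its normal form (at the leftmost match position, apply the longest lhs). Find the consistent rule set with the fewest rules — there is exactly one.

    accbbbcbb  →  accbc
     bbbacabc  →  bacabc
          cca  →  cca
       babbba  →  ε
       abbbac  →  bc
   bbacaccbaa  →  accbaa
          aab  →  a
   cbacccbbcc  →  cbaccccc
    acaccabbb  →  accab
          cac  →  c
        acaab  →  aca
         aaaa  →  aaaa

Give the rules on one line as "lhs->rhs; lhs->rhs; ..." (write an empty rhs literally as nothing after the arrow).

  | accbbbcbb => accbcbb => accbc
  | bbbacabc => bacabc
  | cca
  | babbba => baba => bb => ε

aab->a; aba->b; bb->; cac->c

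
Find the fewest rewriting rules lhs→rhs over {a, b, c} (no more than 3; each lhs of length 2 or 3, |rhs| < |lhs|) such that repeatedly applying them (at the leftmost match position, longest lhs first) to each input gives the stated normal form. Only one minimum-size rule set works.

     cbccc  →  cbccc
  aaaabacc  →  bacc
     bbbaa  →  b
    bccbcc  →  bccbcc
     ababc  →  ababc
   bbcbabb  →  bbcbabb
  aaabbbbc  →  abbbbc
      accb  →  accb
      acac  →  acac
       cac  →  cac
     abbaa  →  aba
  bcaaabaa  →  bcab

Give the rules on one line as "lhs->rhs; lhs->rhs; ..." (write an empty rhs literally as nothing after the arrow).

  | cbccc
  | aaaabacc => aabacc => bacc
  | bbbaa => bba => b
  | bccbcc

aa->; bba->b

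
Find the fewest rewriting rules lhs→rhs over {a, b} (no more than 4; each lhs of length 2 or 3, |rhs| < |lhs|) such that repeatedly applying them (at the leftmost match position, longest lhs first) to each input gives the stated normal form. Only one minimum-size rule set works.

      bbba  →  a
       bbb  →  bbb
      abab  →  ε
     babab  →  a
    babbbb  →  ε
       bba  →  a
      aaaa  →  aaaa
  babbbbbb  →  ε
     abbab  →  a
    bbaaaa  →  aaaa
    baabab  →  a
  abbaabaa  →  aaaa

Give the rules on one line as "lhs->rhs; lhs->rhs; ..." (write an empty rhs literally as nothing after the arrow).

  | bbba => bba => ba => a
  | bbb
  | abab => ab => ε
  | babab => aab => a

ab->; abb->a; ba->a; bab->a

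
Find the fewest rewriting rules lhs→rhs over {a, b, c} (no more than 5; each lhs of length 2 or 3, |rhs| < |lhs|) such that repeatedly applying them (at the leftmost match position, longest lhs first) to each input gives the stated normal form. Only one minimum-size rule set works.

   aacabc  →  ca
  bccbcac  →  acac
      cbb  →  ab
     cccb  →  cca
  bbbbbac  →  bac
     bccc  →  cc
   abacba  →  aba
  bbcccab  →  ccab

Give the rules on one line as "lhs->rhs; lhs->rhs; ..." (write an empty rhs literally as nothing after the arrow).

aa->; bb->b; bc->; cb->a

  | aacabc => cabc => ca
  | bccbcac => cbcac => acac
  | cbb => ab
  | cccb => cca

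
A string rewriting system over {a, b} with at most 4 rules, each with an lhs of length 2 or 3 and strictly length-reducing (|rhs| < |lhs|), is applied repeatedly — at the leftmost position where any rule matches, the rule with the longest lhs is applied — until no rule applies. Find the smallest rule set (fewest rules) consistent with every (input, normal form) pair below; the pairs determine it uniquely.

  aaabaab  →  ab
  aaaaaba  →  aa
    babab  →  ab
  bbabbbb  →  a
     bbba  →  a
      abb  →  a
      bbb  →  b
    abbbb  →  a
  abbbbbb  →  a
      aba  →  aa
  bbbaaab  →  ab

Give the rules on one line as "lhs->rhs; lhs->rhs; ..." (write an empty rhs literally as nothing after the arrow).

aab->ab; ba->a; bb->

  | aaabaab => aabaab => abaab => aaab => aab => ab
  | aaaaaba => aaaaba => aaaba => aaba => aba => aa
  | babab => abab => aab => ab
  | bbabbbb => abbbb => abb => a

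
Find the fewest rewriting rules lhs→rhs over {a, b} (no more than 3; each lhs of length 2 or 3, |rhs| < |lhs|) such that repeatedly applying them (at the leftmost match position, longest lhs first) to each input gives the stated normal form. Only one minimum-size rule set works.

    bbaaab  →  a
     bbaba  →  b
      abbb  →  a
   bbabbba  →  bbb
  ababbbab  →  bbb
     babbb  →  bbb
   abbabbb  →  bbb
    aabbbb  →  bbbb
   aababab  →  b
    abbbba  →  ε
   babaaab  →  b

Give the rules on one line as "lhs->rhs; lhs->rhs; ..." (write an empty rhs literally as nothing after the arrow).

aa->; ab->a; ba->

  | bbaaab => baab => ab => a
  | bbaba => bba => b
  | abbb => abb => ab => a
  | bbabbba => bbbba => bbb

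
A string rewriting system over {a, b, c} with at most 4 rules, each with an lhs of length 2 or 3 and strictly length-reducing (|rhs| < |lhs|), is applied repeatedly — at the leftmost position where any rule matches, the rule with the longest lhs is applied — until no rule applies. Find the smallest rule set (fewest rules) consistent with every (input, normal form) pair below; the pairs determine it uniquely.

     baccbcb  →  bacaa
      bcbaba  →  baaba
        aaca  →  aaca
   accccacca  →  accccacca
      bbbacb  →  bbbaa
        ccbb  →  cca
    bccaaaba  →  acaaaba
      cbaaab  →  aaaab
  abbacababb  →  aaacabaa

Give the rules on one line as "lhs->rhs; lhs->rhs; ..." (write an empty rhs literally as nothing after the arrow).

abb->aa; bcc->ac; cb->a; cbb->ca

  | baccbcb => bacacb => bacaa
  | bcbaba => baaba
  | aaca
  | accccacca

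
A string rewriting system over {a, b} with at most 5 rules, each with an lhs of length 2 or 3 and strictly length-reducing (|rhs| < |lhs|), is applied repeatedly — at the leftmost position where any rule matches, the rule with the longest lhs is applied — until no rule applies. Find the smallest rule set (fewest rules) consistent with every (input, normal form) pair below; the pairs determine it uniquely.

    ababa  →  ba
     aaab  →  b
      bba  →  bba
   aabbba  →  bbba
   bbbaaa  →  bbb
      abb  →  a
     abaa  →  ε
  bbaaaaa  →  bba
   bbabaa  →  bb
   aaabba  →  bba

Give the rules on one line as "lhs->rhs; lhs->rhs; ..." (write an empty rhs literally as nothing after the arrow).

aa->a; aaa->; aab->b; ab->a

  | ababa => aaba => ba
  | aaab => b
  | bba
  | aabbba => bbba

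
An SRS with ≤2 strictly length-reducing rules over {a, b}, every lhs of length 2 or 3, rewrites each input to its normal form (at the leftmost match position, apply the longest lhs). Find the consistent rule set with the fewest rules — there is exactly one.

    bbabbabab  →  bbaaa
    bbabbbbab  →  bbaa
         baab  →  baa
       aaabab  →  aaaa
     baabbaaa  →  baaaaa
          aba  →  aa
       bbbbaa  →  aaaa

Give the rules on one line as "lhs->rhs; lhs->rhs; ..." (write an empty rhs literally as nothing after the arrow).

ab->a; bbb->aa

  | bbabbabab => bbababab => bbaabab => bbaaab => bbaaa
  | bbabbbbab => bbabbbab => bbabbab => bbabab => bbaab => bbaa
  | baab => baa
  | aaabab => aaaab => aaaa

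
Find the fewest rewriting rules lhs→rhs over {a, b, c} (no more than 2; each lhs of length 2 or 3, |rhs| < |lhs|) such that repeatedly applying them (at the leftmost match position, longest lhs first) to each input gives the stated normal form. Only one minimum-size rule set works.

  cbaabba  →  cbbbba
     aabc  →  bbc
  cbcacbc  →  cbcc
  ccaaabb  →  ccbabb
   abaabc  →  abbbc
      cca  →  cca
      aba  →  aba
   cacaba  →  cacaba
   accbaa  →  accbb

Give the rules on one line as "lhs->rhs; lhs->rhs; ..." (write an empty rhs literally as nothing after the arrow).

  | cbaabba => cbbbba
  | aabc => bbc
  | cbcacbc => cbcc
  | ccaaabb => ccbabb

aa->b; acb->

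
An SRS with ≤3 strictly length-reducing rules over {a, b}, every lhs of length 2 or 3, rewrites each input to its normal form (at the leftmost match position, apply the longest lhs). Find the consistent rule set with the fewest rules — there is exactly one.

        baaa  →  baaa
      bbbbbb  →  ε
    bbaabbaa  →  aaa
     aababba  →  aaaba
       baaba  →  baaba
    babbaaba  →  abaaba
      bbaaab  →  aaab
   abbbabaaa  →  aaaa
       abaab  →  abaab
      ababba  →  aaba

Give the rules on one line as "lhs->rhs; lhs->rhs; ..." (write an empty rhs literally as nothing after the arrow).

abb->; bab->a; bb->

  | baaa
  | bbbbbb => bbbb => bb => ε
  | bbaabbaa => aabbaa => aaa
  | aababba => aaaba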